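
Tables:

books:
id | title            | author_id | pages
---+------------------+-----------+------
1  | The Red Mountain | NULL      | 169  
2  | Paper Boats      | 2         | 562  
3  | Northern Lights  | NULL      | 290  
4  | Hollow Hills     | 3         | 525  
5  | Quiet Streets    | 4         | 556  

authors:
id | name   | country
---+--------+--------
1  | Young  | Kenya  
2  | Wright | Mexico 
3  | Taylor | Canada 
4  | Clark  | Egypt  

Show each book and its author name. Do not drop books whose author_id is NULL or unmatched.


LEFT JOIN keeps every row from books (the left table); where author_id has no match in authors, the author columns become NULL. Walk through each book:
  - book 1 (The Red Mountain): author_id=NULL, no match -> kept with NULL
  - book 2 (Paper Boats): author_id=2 -> matches Wright
  - book 3 (Northern Lights): author_id=NULL, no match -> kept with NULL
  - book 4 (Hollow Hills): author_id=3 -> matches Taylor
  - book 5 (Quiet Streets): author_id=4 -> matches Clark
All 5 rows appear; 2 have NULL author.

SQL:
SELECT a.title, b.name AS author
FROM books a
LEFT JOIN authors b ON a.author_id = b.id

Result:
title            | author
-----------------+-------
The Red Mountain | NULL  
Paper Boats      | Wright
Northern Lights  | NULL  
Hollow Hills     | Taylor
Quiet Streets    | Clark 


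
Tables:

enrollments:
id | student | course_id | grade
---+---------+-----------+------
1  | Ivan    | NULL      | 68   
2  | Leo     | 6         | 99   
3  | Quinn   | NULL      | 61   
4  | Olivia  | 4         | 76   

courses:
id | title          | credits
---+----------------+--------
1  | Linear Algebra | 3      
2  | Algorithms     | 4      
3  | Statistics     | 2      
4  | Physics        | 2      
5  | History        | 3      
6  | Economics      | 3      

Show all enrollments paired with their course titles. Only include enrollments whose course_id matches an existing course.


INNER JOIN keeps only enrollments rows whose course_id matches an id in courses. Walk through each enrollment:
  - enrollment 1 (Ivan): course_id=NULL, no match -> dropped
  - enrollment 2 (Leo): course_id=6 -> matches Economics
  - enrollment 3 (Quinn): course_id=NULL, no match -> dropped
  - enrollment 4 (Olivia): course_id=4 -> matches Physics
So 2 of 4 rows are dropped.

SQL:
SELECT a.student, b.title AS course
FROM enrollments a
INNER JOIN courses b ON a.course_id = b.id

Result:
student | course   
--------+----------
Leo     | Economics
Olivia  | Physics  


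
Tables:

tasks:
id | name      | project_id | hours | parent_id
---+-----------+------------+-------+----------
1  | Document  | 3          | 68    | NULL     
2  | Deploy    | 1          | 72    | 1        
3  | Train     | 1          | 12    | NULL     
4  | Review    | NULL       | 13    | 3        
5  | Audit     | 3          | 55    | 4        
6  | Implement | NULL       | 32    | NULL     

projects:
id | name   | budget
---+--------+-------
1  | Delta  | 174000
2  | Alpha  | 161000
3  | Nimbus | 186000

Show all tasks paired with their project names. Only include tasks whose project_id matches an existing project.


INNER JOIN keeps only tasks rows whose project_id matches an id in projects. Walk through each task:
  - task 1 (Document): project_id=3 -> matches Nimbus
  - task 2 (Deploy): project_id=1 -> matches Delta
  - task 3 (Train): project_id=1 -> matches Delta
  - task 4 (Review): project_id=NULL, no match -> dropped
  - task 5 (Audit): project_id=3 -> matches Nimbus
  - task 6 (Implement): project_id=NULL, no match -> dropped
So 2 of 6 rows are dropped.

SQL:
SELECT a.name, b.name AS project
FROM tasks a
INNER JOIN projects b ON a.project_id = b.id

Result:
name     | project
---------+--------
Document | Nimbus 
Deploy   | Delta  
Train    | Delta  
Audit    | Nimbus 


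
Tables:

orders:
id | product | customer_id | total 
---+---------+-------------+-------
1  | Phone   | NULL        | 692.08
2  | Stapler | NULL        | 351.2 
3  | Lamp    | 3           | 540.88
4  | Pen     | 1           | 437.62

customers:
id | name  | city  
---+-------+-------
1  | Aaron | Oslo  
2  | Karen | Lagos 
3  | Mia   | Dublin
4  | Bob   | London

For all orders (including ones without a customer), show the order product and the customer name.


LEFT JOIN keeps every row from orders (the left table); where customer_id has no match in customers, the customer columns become NULL. Walk through each order:
  - order 1 (Phone): customer_id=NULL, no match -> kept with NULL
  - order 2 (Stapler): customer_id=NULL, no match -> kept with NULL
  - order 3 (Lamp): customer_id=3 -> matches Mia
  - order 4 (Pen): customer_id=1 -> matches Aaron
All 4 rows appear; 2 have NULL customer.

SQL:
SELECT a.product, b.name AS customer
FROM orders a
LEFT JOIN customers b ON a.customer_id = b.id

Result:
product | customer
--------+---------
Phone   | NULL    
Stapler | NULL    
Lamp    | Mia     
Pen     | Aaron   


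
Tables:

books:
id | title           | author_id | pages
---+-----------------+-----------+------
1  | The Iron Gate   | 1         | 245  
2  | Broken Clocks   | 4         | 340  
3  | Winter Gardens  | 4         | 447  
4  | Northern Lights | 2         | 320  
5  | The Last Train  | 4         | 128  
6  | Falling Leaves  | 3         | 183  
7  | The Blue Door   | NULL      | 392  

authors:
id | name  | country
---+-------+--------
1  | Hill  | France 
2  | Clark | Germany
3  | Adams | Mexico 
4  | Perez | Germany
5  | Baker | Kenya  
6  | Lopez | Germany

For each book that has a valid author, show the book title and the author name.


INNER JOIN keeps only books rows whose author_id matches an id in authors. Walk through each book:
  - book 1 (The Iron Gate): author_id=1 -> matches Hill
  - book 2 (Broken Clocks): author_id=4 -> matches Perez
  - book 3 (Winter Gardens): author_id=4 -> matches Perez
  - book 4 (Northern Lights): author_id=2 -> matches Clark
  - book 5 (The Last Train): author_id=4 -> matches Perez
  - book 6 (Falling Leaves): author_id=3 -> matches Adams
  - book 7 (The Blue Door): author_id=NULL, no match -> dropped
So 1 of 7 rows is dropped.

SQL:
SELECT a.title, b.name AS author
FROM books a
INNER JOIN authors b ON a.author_id = b.id

Result:
title           | author
----------------+-------
The Iron Gate   | Hill  
Broken Clocks   | Perez 
Winter Gardens  | Perez 
Northern Lights | Clark 
The Last Train  | Perez 
Falling Leaves  | Adams 


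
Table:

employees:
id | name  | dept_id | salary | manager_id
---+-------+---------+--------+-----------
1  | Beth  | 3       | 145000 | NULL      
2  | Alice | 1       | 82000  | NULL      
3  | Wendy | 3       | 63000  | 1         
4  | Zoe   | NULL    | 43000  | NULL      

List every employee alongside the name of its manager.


This is a self-join: employees is joined to a second copy of itself, matching each row's manager_id to another row's id. Use LEFT JOIN so rows with manager_id=NULL are kept.
  - employee 1 (Beth): manager_id=NULL -> NULL
  - employee 2 (Alice): manager_id=NULL -> NULL
  - employee 3 (Wendy): manager_id=1 -> Beth
  - employee 4 (Zoe): manager_id=NULL -> NULL

SQL:
SELECT a.name AS item, b.name AS manager
FROM employees a
LEFT JOIN employees b ON a.manager_id = b.id

Result:
item  | manager
------+--------
Beth  | NULL   
Alice | NULL   
Wendy | Beth   
Zoe   | NULL   


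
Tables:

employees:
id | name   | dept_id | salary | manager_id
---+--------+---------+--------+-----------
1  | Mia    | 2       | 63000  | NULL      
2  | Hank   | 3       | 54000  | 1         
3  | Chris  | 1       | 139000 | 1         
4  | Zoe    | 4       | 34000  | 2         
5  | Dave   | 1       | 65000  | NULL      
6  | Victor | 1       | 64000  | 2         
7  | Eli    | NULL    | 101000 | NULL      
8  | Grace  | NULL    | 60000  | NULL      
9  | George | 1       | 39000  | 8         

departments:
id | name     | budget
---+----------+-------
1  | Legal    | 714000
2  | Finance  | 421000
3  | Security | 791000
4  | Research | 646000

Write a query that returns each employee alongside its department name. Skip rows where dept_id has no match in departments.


INNER JOIN keeps only employees rows whose dept_id matches an id in departments. Walk through each employee:
  - employee 1 (Mia): dept_id=2 -> matches Finance
  - employee 2 (Hank): dept_id=3 -> matches Security
  - employee 3 (Chris): dept_id=1 -> matches Legal
  - employee 4 (Zoe): dept_id=4 -> matches Research
  - employee 5 (Dave): dept_id=1 -> matches Legal
  - employee 6 (Victor): dept_id=1 -> matches Legal
  - employee 7 (Eli): dept_id=NULL, no match -> dropped
  - employee 8 (Grace): dept_id=NULL, no match -> dropped
  - employee 9 (George): dept_id=1 -> matches Legal
So 2 of 9 rows are dropped.

SQL:
SELECT a.name, b.name AS department
FROM employees a
INNER JOIN departments b ON a.dept_id = b.id

Result:
name   | department
-------+-----------
Mia    | Finance   
Hank   | Security  
Chris  | Legal     
Zoe    | Research  
Dave   | Legal     
Victor | Legal     
George | Legal     


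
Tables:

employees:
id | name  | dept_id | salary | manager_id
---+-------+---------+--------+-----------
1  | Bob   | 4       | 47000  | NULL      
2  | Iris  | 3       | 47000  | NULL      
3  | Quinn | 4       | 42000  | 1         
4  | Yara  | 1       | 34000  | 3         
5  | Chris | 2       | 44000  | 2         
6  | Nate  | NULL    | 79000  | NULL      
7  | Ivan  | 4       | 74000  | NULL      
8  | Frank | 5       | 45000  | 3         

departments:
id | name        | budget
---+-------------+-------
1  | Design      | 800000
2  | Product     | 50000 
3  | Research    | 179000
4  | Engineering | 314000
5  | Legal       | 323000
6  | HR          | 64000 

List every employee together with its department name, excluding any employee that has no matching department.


INNER JOIN keeps only employees rows whose dept_id matches an id in departments. Walk through each employee:
  - employee 1 (Bob): dept_id=4 -> matches Engineering
  - employee 2 (Iris): dept_id=3 -> matches Research
  - employee 3 (Quinn): dept_id=4 -> matches Engineering
  - employee 4 (Yara): dept_id=1 -> matches Design
  - employee 5 (Chris): dept_id=2 -> matches Product
  - employee 6 (Nate): dept_id=NULL, no match -> dropped
  - employee 7 (Ivan): dept_id=4 -> matches Engineering
  - employee 8 (Frank): dept_id=5 -> matches Legal
So 1 of 8 rows is dropped.

SQL:
SELECT a.name, b.name AS department
FROM employees a
INNER JOIN departments b ON a.dept_id = b.id

Result:
name  | department 
------+------------
Bob   | Engineering
Iris  | Research   
Quinn | Engineering
Yara  | Design     
Chris | Product    
Ivan  | Engineering
Frank | Legal      


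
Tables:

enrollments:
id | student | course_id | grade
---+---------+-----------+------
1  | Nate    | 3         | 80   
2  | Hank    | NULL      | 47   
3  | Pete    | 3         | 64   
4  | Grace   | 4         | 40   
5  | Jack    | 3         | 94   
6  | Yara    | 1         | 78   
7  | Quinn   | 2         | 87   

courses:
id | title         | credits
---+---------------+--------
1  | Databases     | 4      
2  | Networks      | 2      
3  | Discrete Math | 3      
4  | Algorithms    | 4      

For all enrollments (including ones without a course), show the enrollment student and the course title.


LEFT JOIN keeps every row from enrollments (the left table); where course_id has no match in courses, the course columns become NULL. Walk through each enrollment:
  - enrollment 1 (Nate): course_id=3 -> matches Discrete Math
  - enrollment 2 (Hank): course_id=NULL, no match -> kept with NULL
  - enrollment 3 (Pete): course_id=3 -> matches Discrete Math
  - enrollment 4 (Grace): course_id=4 -> matches Algorithms
  - enrollment 5 (Jack): course_id=3 -> matches Discrete Math
  - enrollment 6 (Yara): course_id=1 -> matches Databases
  - enrollment 7 (Quinn): course_id=2 -> matches Networks
All 7 rows appear; 1 has NULL course.

SQL:
SELECT a.student, b.title AS course
FROM enrollments a
LEFT JOIN courses b ON a.course_id = b.id

Result:
student | course       
--------+--------------
Nate    | Discrete Math
Hank    | NULL         
Pete    | Discrete Math
Grace   | Algorithms   
Jack    | Discrete Math
Yara    | Databases    
Quinn   | Networks     


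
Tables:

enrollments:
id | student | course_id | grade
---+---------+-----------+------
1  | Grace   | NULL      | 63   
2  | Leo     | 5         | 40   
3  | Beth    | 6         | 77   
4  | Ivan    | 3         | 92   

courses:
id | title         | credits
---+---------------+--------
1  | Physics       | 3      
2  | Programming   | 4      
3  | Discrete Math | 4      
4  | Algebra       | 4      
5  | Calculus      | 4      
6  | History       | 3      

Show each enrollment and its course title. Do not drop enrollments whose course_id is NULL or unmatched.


LEFT JOIN keeps every row from enrollments (the left table); where course_id has no match in courses, the course columns become NULL. Walk through each enrollment:
  - enrollment 1 (Grace): course_id=NULL, no match -> kept with NULL
  - enrollment 2 (Leo): course_id=5 -> matches Calculus
  - enrollment 3 (Beth): course_id=6 -> matches History
  - enrollment 4 (Ivan): course_id=3 -> matches Discrete Math
All 4 rows appear; 1 has NULL course.

SQL:
SELECT a.student, b.title AS course
FROM enrollments a
LEFT JOIN courses b ON a.course_id = b.id

Result:
student | course       
--------+--------------
Grace   | NULL         
Leo     | Calculus     
Beth    | History      
Ivan    | Discrete Math


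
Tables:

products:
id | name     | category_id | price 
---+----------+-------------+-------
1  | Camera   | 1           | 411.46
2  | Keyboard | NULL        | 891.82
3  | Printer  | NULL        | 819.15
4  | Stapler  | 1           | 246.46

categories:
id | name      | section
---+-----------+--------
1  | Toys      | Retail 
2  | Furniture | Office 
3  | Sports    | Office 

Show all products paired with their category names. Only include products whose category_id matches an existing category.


INNER JOIN keeps only products rows whose category_id matches an id in categories. Walk through each product:
  - product 1 (Camera): category_id=1 -> matches Toys
  - product 2 (Keyboard): category_id=NULL, no match -> dropped
  - product 3 (Printer): category_id=NULL, no match -> dropped
  - product 4 (Stapler): category_id=1 -> matches Toys
So 2 of 4 rows are dropped.

SQL:
SELECT a.name, b.name AS category
FROM products a
INNER JOIN categories b ON a.category_id = b.id

Result:
name    | category
--------+---------
Camera  | Toys    
Stapler | Toys    


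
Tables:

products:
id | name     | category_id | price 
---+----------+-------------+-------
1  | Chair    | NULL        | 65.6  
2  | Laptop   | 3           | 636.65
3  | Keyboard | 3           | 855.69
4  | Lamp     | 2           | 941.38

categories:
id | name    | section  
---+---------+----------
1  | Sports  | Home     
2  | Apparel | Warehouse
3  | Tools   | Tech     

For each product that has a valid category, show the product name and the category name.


INNER JOIN keeps only products rows whose category_id matches an id in categories. Walk through each product:
  - product 1 (Chair): category_id=NULL, no match -> dropped
  - product 2 (Laptop): category_id=3 -> matches Tools
  - product 3 (Keyboard): category_id=3 -> matches Tools
  - product 4 (Lamp): category_id=2 -> matches Apparel
So 1 of 4 rows is dropped.

SQL:
SELECT a.name, b.name AS category
FROM products a
INNER JOIN categories b ON a.category_id = b.id

Result:
name     | category
---------+---------
Laptop   | Tools   
Keyboard | Tools   
Lamp     | Apparel 


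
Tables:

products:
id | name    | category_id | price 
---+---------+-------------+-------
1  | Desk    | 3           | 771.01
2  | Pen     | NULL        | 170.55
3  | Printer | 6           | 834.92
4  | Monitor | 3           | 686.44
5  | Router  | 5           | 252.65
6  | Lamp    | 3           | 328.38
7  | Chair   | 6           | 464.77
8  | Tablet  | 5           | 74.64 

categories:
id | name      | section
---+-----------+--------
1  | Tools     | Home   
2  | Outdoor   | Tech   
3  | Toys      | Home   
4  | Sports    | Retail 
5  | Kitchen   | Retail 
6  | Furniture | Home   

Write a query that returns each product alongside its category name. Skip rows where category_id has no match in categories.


INNER JOIN keeps only products rows whose category_id matches an id in categories. Walk through each product:
  - product 1 (Desk): category_id=3 -> matches Toys
  - product 2 (Pen): category_id=NULL, no match -> dropped
  - product 3 (Printer): category_id=6 -> matches Furniture
  - product 4 (Monitor): category_id=3 -> matches Toys
  - product 5 (Router): category_id=5 -> matches Kitchen
  - product 6 (Lamp): category_id=3 -> matches Toys
  - product 7 (Chair): category_id=6 -> matches Furniture
  - product 8 (Tablet): category_id=5 -> matches Kitchen
So 1 of 8 rows is dropped.

SQL:
SELECT a.name, b.name AS category
FROM products a
INNER JOIN categories b ON a.category_id = b.id

Result:
name    | category 
--------+----------
Desk    | Toys     
Printer | Furniture
Monitor | Toys     
Router  | Kitchen  
Lamp    | Toys     
Chair   | Furniture
Tablet  | Kitchen  


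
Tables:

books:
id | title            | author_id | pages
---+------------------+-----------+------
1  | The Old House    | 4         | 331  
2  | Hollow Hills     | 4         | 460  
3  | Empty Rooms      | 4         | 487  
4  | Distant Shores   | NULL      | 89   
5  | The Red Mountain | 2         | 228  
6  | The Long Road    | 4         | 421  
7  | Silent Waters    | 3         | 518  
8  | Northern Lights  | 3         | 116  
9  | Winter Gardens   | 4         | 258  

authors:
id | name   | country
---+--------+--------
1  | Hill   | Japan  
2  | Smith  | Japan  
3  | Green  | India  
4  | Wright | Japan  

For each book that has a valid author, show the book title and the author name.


INNER JOIN keeps only books rows whose author_id matches an id in authors. Walk through each book:
  - book 1 (The Old House): author_id=4 -> matches Wright
  - book 2 (Hollow Hills): author_id=4 -> matches Wright
  - book 3 (Empty Rooms): author_id=4 -> matches Wright
  - book 4 (Distant Shores): author_id=NULL, no match -> dropped
  - book 5 (The Red Mountain): author_id=2 -> matches Smith
  - book 6 (The Long Road): author_id=4 -> matches Wright
  - book 7 (Silent Waters): author_id=3 -> matches Green
  - book 8 (Northern Lights): author_id=3 -> matches Green
  - book 9 (Winter Gardens): author_id=4 -> matches Wright
So 1 of 9 rows is dropped.

SQL:
SELECT a.title, b.name AS author
FROM books a
INNER JOIN authors b ON a.author_id = b.id

Result:
title            | author
-----------------+-------
The Old House    | Wright
Hollow Hills     | Wright
Empty Rooms      | Wright
The Red Mountain | Smith 
The Long Road    | Wright
Silent Waters    | Green 
Northern Lights  | Green 
Winter Gardens   | Wright


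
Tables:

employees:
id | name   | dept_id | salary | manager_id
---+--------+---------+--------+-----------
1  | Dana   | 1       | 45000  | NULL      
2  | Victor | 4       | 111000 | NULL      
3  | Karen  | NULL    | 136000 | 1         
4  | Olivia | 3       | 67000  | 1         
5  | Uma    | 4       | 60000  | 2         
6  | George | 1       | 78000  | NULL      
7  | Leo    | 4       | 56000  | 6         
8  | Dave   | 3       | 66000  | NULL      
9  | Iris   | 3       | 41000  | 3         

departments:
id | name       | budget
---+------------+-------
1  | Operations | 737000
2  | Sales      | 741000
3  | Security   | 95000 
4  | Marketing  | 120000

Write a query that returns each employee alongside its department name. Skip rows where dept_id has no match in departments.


INNER JOIN keeps only employees rows whose dept_id matches an id in departments. Walk through each employee:
  - employee 1 (Dana): dept_id=1 -> matches Operations
  - employee 2 (Victor): dept_id=4 -> matches Marketing
  - employee 3 (Karen): dept_id=NULL, no match -> dropped
  - employee 4 (Olivia): dept_id=3 -> matches Security
  - employee 5 (Uma): dept_id=4 -> matches Marketing
  - employee 6 (George): dept_id=1 -> matches Operations
  - employee 7 (Leo): dept_id=4 -> matches Marketing
  - employee 8 (Dave): dept_id=3 -> matches Security
  - employee 9 (Iris): dept_id=3 -> matches Security
So 1 of 9 rows is dropped.

SQL:
SELECT a.name, b.name AS department
FROM employees a
INNER JOIN departments b ON a.dept_id = b.id

Result:
name   | department
-------+-----------
Dana   | Operations
Victor | Marketing 
Olivia | Security  
Uma    | Marketing 
George | Operations
Leo    | Marketing 
Dave   | Security  
Iris   | Security  


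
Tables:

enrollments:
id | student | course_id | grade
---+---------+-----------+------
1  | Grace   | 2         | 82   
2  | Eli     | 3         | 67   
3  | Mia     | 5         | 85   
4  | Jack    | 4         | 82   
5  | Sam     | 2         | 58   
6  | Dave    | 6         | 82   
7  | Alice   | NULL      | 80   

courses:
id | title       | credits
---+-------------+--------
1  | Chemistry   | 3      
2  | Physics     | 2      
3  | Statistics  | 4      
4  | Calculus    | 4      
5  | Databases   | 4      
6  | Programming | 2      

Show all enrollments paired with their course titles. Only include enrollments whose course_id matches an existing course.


INNER JOIN keeps only enrollments rows whose course_id matches an id in courses. Walk through each enrollment:
  - enrollment 1 (Grace): course_id=2 -> matches Physics
  - enrollment 2 (Eli): course_id=3 -> matches Statistics
  - enrollment 3 (Mia): course_id=5 -> matches Databases
  - enrollment 4 (Jack): course_id=4 -> matches Calculus
  - enrollment 5 (Sam): course_id=2 -> matches Physics
  - enrollment 6 (Dave): course_id=6 -> matches Programming
  - enrollment 7 (Alice): course_id=NULL, no match -> dropped
So 1 of 7 rows is dropped.

SQL:
SELECT a.student, b.title AS course
FROM enrollments a
INNER JOIN courses b ON a.course_id = b.id

Result:
student | course     
--------+------------
Grace   | Physics    
Eli     | Statistics 
Mia     | Databases  
Jack    | Calculus   
Sam     | Physics    
Dave    | Programming


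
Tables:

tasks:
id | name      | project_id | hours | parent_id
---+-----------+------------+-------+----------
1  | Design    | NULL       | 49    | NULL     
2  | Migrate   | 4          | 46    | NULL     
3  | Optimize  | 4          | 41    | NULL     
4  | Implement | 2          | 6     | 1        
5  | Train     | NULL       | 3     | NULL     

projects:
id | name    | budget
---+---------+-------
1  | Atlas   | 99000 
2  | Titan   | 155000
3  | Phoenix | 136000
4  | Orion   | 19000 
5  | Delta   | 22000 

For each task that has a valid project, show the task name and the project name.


INNER JOIN keeps only tasks rows whose project_id matches an id in projects. Walk through each task:
  - task 1 (Design): project_id=NULL, no match -> dropped
  - task 2 (Migrate): project_id=4 -> matches Orion
  - task 3 (Optimize): project_id=4 -> matches Orion
  - task 4 (Implement): project_id=2 -> matches Titan
  - task 5 (Train): project_id=NULL, no match -> dropped
So 2 of 5 rows are dropped.

SQL:
SELECT a.name, b.name AS project
FROM tasks a
INNER JOIN projects b ON a.project_id = b.id

Result:
name      | project
----------+--------
Migrate   | Orion  
Optimize  | Orion  
Implement | Titan  


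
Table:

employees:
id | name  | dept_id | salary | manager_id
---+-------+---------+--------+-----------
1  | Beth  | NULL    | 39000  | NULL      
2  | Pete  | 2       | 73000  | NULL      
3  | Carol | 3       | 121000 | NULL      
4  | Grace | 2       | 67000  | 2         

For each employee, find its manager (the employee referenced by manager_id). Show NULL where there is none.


This is a self-join: employees is joined to a second copy of itself, matching each row's manager_id to another row's id. Use LEFT JOIN so rows with manager_id=NULL are kept.
  - employee 1 (Beth): manager_id=NULL -> NULL
  - employee 2 (Pete): manager_id=NULL -> NULL
  - employee 3 (Carol): manager_id=NULL -> NULL
  - employee 4 (Grace): manager_id=2 -> Pete

SQL:
SELECT a.name AS item, b.name AS manager
FROM employees a
LEFT JOIN employees b ON a.manager_id = b.id

Result:
item  | manager
------+--------
Beth  | NULL   
Pete  | NULL   
Carol | NULL   
Grace | Pete   


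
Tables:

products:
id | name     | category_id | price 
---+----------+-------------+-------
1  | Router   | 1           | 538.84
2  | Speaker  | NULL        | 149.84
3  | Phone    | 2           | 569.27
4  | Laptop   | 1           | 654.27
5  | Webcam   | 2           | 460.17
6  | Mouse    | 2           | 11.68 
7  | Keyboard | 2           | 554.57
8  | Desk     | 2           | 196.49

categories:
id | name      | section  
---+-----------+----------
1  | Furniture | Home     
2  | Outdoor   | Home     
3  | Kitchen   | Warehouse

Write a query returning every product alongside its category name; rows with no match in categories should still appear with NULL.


LEFT JOIN keeps every row from products (the left table); where category_id has no match in categories, the category columns become NULL. Walk through each product:
  - product 1 (Router): category_id=1 -> matches Furniture
  - product 2 (Speaker): category_id=NULL, no match -> kept with NULL
  - product 3 (Phone): category_id=2 -> matches Outdoor
  - product 4 (Laptop): category_id=1 -> matches Furniture
  - product 5 (Webcam): category_id=2 -> matches Outdoor
  - product 6 (Mouse): category_id=2 -> matches Outdoor
  - product 7 (Keyboard): category_id=2 -> matches Outdoor
  - product 8 (Desk): category_id=2 -> matches Outdoor
All 8 rows appear; 1 has NULL category.

SQL:
SELECT a.name, b.name AS category
FROM products a
LEFT JOIN categories b ON a.category_id = b.id

Result:
name     | category 
---------+----------
Router   | Furniture
Speaker  | NULL     
Phone    | Outdoor  
Laptop   | Furniture
Webcam   | Outdoor  
Mouse    | Outdoor  
Keyboard | Outdoor  
Desk     | Outdoor  


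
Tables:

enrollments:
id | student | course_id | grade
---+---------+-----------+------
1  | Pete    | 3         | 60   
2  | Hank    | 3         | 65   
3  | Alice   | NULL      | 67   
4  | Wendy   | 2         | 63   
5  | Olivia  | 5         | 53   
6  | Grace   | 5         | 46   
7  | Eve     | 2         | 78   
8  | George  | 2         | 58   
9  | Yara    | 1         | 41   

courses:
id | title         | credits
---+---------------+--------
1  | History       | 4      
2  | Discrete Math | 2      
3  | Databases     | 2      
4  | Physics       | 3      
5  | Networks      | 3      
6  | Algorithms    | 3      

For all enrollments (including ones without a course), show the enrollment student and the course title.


LEFT JOIN keeps every row from enrollments (the left table); where course_id has no match in courses, the course columns become NULL. Walk through each enrollment:
  - enrollment 1 (Pete): course_id=3 -> matches Databases
  - enrollment 2 (Hank): course_id=3 -> matches Databases
  - enrollment 3 (Alice): course_id=NULL, no match -> kept with NULL
  - enrollment 4 (Wendy): course_id=2 -> matches Discrete Math
  - enrollment 5 (Olivia): course_id=5 -> matches Networks
  - enrollment 6 (Grace): course_id=5 -> matches Networks
  - enrollment 7 (Eve): course_id=2 -> matches Discrete Math
  - enrollment 8 (George): course_id=2 -> matches Discrete Math
  - enrollment 9 (Yara): course_id=1 -> matches History
All 9 rows appear; 1 has NULL course.

SQL:
SELECT a.student, b.title AS course
FROM enrollments a
LEFT JOIN courses b ON a.course_id = b.id

Result:
student | course       
--------+--------------
Pete    | Databases    
Hank    | Databases    
Alice   | NULL         
Wendy   | Discrete Math
Olivia  | Networks     
Grace   | Networks     
Eve     | Discrete Math
George  | Discrete Math
Yara    | History      


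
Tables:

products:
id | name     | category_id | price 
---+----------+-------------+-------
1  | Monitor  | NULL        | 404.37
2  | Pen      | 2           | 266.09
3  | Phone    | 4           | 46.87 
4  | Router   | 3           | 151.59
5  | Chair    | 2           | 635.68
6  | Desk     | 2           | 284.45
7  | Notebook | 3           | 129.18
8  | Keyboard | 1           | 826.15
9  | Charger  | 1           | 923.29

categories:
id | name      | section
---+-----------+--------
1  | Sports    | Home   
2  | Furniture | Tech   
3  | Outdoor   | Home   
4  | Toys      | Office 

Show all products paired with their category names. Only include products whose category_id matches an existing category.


INNER JOIN keeps only products rows whose category_id matches an id in categories. Walk through each product:
  - product 1 (Monitor): category_id=NULL, no match -> dropped
  - product 2 (Pen): category_id=2 -> matches Furniture
  - product 3 (Phone): category_id=4 -> matches Toys
  - product 4 (Router): category_id=3 -> matches Outdoor
  - product 5 (Chair): category_id=2 -> matches Furniture
  - product 6 (Desk): category_id=2 -> matches Furniture
  - product 7 (Notebook): category_id=3 -> matches Outdoor
  - product 8 (Keyboard): category_id=1 -> matches Sports
  - product 9 (Charger): category_id=1 -> matches Sports
So 1 of 9 rows is dropped.

SQL:
SELECT a.name, b.name AS category
FROM products a
INNER JOIN categories b ON a.category_id = b.id

Result:
name     | category 
---------+----------
Pen      | Furniture
Phone    | Toys     
Router   | Outdoor  
Chair    | Furniture
Desk     | Furniture
Notebook | Outdoor  
Keyboard | Sports   
Charger  | Sports   


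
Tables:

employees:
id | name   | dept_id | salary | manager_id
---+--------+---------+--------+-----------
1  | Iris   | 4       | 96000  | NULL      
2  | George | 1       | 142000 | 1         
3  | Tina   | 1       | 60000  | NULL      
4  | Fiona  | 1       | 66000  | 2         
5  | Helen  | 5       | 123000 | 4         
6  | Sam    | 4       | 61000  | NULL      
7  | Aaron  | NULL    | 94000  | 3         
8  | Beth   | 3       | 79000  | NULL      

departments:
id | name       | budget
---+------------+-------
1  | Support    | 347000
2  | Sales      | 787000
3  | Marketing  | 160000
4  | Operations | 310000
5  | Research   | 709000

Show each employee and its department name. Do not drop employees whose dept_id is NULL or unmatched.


LEFT JOIN keeps every row from employees (the left table); where dept_id has no match in departments, the department columns become NULL. Walk through each employee:
  - employee 1 (Iris): dept_id=4 -> matches Operations
  - employee 2 (George): dept_id=1 -> matches Support
  - employee 3 (Tina): dept_id=1 -> matches Support
  - employee 4 (Fiona): dept_id=1 -> matches Support
  - employee 5 (Helen): dept_id=5 -> matches Research
  - employee 6 (Sam): dept_id=4 -> matches Operations
  - employee 7 (Aaron): dept_id=NULL, no match -> kept with NULL
  - employee 8 (Beth): dept_id=3 -> matches Marketing
All 8 rows appear; 1 has NULL department.

SQL:
SELECT a.name, b.name AS department
FROM employees a
LEFT JOIN departments b ON a.dept_id = b.id

Result:
name   | department
-------+-----------
Iris   | Operations
George | Support   
Tina   | Support   
Fiona  | Support   
Helen  | Research  
Sam    | Operations
Aaron  | NULL      
Beth   | Marketing 


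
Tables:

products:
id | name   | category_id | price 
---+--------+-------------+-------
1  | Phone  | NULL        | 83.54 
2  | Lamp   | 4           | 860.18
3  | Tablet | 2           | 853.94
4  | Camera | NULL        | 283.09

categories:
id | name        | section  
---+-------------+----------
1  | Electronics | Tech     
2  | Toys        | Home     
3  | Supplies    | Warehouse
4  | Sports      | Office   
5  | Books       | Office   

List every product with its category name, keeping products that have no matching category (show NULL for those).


LEFT JOIN keeps every row from products (the left table); where category_id has no match in categories, the category columns become NULL. Walk through each product:
  - product 1 (Phone): category_id=NULL, no match -> kept with NULL
  - product 2 (Lamp): category_id=4 -> matches Sports
  - product 3 (Tablet): category_id=2 -> matches Toys
  - product 4 (Camera): category_id=NULL, no match -> kept with NULL
All 4 rows appear; 2 have NULL category.

SQL:
SELECT a.name, b.name AS category
FROM products a
LEFT JOIN categories b ON a.category_id = b.id

Result:
name   | category
-------+---------
Phone  | NULL    
Lamp   | Sports  
Tablet | Toys    
Camera | NULL    


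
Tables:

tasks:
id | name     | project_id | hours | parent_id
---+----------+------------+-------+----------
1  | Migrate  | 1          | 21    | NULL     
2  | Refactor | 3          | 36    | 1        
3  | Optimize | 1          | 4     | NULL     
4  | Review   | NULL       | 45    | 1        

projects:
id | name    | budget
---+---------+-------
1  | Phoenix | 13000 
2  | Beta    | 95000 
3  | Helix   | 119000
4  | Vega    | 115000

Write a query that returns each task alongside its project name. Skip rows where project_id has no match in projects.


INNER JOIN keeps only tasks rows whose project_id matches an id in projects. Walk through each task:
  - task 1 (Migrate): project_id=1 -> matches Phoenix
  - task 2 (Refactor): project_id=3 -> matches Helix
  - task 3 (Optimize): project_id=1 -> matches Phoenix
  - task 4 (Review): project_id=NULL, no match -> dropped
So 1 of 4 rows is dropped.

SQL:
SELECT a.name, b.name AS project
FROM tasks a
INNER JOIN projects b ON a.project_id = b.id

Result:
name     | project
---------+--------
Migrate  | Phoenix
Refactor | Helix  
Optimize | Phoenix


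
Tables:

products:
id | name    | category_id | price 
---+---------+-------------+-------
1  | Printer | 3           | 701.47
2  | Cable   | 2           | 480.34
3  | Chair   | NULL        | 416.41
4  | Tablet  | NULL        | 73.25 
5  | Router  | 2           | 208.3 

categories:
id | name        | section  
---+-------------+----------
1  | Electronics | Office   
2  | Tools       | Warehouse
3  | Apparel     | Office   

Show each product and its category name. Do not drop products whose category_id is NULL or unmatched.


LEFT JOIN keeps every row from products (the left table); where category_id has no match in categories, the category columns become NULL. Walk through each product:
  - product 1 (Printer): category_id=3 -> matches Apparel
  - product 2 (Cable): category_id=2 -> matches Tools
  - product 3 (Chair): category_id=NULL, no match -> kept with NULL
  - product 4 (Tablet): category_id=NULL, no match -> kept with NULL
  - product 5 (Router): category_id=2 -> matches Tools
All 5 rows appear; 2 have NULL category.

SQL:
SELECT a.name, b.name AS category
FROM products a
LEFT JOIN categories b ON a.category_id = b.id

Result:
name    | category
--------+---------
Printer | Apparel 
Cable   | Tools   
Chair   | NULL    
Tablet  | NULL    
Router  | Tools   


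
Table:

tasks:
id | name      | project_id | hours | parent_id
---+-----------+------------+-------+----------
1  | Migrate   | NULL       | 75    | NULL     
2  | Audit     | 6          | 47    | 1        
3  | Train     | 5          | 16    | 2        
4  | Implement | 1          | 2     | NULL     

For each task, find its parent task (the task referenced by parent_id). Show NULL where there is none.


This is a self-join: tasks is joined to a second copy of itself, matching each row's parent_id to another row's id. Use LEFT JOIN so rows with parent_id=NULL are kept.
  - task 1 (Migrate): parent_id=NULL -> NULL
  - task 2 (Audit): parent_id=1 -> Migrate
  - task 3 (Train): parent_id=2 -> Audit
  - task 4 (Implement): parent_id=NULL -> NULL

SQL:
SELECT a.name AS item, b.name AS parent
FROM tasks a
LEFT JOIN tasks b ON a.parent_id = b.id

Result:
item      | parent 
----------+--------
Migrate   | NULL   
Audit     | Migrate
Train     | Audit  
Implement | NULL   


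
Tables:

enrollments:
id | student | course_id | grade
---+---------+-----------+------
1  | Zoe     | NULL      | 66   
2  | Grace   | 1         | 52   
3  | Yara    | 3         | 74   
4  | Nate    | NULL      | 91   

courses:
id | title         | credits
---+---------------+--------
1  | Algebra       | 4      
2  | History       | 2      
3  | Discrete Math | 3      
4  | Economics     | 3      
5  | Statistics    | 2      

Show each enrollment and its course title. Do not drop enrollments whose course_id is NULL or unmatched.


LEFT JOIN keeps every row from enrollments (the left table); where course_id has no match in courses, the course columns become NULL. Walk through each enrollment:
  - enrollment 1 (Zoe): course_id=NULL, no match -> kept with NULL
  - enrollment 2 (Grace): course_id=1 -> matches Algebra
  - enrollment 3 (Yara): course_id=3 -> matches Discrete Math
  - enrollment 4 (Nate): course_id=NULL, no match -> kept with NULL
All 4 rows appear; 2 have NULL course.

SQL:
SELECT a.student, b.title AS course
FROM enrollments a
LEFT JOIN courses b ON a.course_id = b.id

Result:
student | course       
--------+--------------
Zoe     | NULL         
Grace   | Algebra      
Yara    | Discrete Math
Nate    | NULL         


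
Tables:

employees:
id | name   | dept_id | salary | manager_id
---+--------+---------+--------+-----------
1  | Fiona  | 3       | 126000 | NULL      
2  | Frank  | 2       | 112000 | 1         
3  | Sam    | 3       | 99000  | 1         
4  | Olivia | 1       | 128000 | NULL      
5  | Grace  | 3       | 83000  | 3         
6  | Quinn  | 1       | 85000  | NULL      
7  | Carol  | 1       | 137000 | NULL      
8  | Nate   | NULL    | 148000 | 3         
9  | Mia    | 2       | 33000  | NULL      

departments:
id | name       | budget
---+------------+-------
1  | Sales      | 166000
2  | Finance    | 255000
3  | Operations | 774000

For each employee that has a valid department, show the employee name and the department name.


INNER JOIN keeps only employees rows whose dept_id matches an id in departments. Walk through each employee:
  - employee 1 (Fiona): dept_id=3 -> matches Operations
  - employee 2 (Frank): dept_id=2 -> matches Finance
  - employee 3 (Sam): dept_id=3 -> matches Operations
  - employee 4 (Olivia): dept_id=1 -> matches Sales
  - employee 5 (Grace): dept_id=3 -> matches Operations
  - employee 6 (Quinn): dept_id=1 -> matches Sales
  - employee 7 (Carol): dept_id=1 -> matches Sales
  - employee 8 (Nate): dept_id=NULL, no match -> dropped
  - employee 9 (Mia): dept_id=2 -> matches Finance
So 1 of 9 rows is dropped.

SQL:
SELECT a.name, b.name AS department
FROM employees a
INNER JOIN departments b ON a.dept_id = b.id

Result:
name   | department
-------+-----------
Fiona  | Operations
Frank  | Finance   
Sam    | Operations
Olivia | Sales     
Grace  | Operations
Quinn  | Sales     
Carol  | Sales     
Mia    | Finance   


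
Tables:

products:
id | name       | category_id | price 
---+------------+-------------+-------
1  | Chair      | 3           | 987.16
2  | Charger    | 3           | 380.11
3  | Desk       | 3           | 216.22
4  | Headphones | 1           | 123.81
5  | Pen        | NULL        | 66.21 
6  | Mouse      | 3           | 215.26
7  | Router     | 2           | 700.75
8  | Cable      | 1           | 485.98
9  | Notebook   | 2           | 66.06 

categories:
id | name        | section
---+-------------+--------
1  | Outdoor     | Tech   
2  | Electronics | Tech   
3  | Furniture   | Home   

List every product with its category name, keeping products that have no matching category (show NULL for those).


LEFT JOIN keeps every row from products (the left table); where category_id has no match in categories, the category columns become NULL. Walk through each product:
  - product 1 (Chair): category_id=3 -> matches Furniture
  - product 2 (Charger): category_id=3 -> matches Furniture
  - product 3 (Desk): category_id=3 -> matches Furniture
  - product 4 (Headphones): category_id=1 -> matches Outdoor
  - product 5 (Pen): category_id=NULL, no match -> kept with NULL
  - product 6 (Mouse): category_id=3 -> matches Furniture
  - product 7 (Router): category_id=2 -> matches Electronics
  - product 8 (Cable): category_id=1 -> matches Outdoor
  - product 9 (Notebook): category_id=2 -> matches Electronics
All 9 rows appear; 1 has NULL category.

SQL:
SELECT a.name, b.name AS category
FROM products a
LEFT JOIN categories b ON a.category_id = b.id

Result:
name       | category   
-----------+------------
Chair      | Furniture  
Charger    | Furniture  
Desk       | Furniture  
Headphones | Outdoor    
Pen        | NULL       
Mouse      | Furniture  
Router     | Electronics
Cable      | Outdoor    
Notebook   | Electronics
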